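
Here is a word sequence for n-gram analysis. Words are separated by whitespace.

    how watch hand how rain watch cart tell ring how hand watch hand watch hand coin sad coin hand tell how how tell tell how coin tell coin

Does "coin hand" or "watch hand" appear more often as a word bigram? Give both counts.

"watch hand" (3 vs 1)

"coin hand": 1 occurrence
"watch hand": 3 occurrences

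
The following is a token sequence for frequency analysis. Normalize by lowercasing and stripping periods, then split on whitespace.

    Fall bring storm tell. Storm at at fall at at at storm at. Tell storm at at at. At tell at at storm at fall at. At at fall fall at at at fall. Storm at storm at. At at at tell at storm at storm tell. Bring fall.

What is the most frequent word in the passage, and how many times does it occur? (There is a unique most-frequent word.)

"at", 26 times

Unigram frequencies (highest first):
  at: 26
  storm: 9
  fall: 7
  tell: 5
  bring: 2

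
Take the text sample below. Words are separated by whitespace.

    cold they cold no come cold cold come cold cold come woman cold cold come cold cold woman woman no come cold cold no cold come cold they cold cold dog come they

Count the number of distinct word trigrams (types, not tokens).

22

33 tokens → 31 trigram windows in total.
Repeated trigrams (each contributes count−1 duplicates):
  come cold cold: 4
  cold cold come: 3
  cold come cold: 3
  cold they cold: 2
  no come cold: 2
9 duplicate windows → 31 − 9 = 22 distinct.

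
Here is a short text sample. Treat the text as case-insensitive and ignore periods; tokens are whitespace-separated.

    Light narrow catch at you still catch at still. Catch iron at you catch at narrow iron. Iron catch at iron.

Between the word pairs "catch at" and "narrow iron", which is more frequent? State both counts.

"catch at" (4 vs 1)

"catch at": 4 occurrences
"narrow iron": 1 occurrence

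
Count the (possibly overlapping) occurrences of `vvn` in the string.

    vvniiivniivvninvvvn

Sliding a length-3 window over the 19 characters (17 positions):
  position 1–3: vvn
  position 11–13: vvn
  position 17–19: vvn

3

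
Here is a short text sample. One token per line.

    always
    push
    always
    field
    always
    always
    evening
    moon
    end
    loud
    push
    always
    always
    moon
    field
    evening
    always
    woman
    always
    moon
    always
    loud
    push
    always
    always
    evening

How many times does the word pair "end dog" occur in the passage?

0

Scanning the 25 overlapping bigram windows for "end dog":
  (none found)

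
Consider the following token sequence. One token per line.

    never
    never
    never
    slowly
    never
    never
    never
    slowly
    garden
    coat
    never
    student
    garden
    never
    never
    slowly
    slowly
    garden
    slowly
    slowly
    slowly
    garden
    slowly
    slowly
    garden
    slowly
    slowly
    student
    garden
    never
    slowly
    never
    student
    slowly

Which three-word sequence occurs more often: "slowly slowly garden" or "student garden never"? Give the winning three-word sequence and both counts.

"slowly slowly garden": 3 occurrences
"student garden never": 2 occurrences

"slowly slowly garden" (3 vs 2)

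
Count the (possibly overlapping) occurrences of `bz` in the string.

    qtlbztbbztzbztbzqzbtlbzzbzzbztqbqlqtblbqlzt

Sliding a length-2 window over the 43 characters (42 positions):
  position 4–5: bz
  position 8–9: bz
  position 12–13: bz
  position 15–16: bz
  position 22–23: bz
  position 25–26: bz
  position 28–29: bz

7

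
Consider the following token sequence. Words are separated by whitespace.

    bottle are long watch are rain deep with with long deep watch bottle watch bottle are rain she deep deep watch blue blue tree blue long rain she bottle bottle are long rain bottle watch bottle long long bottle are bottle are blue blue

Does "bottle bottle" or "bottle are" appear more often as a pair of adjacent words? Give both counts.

"bottle bottle": 1 occurrence
"bottle are": 5 occurrences

"bottle are" (5 vs 1)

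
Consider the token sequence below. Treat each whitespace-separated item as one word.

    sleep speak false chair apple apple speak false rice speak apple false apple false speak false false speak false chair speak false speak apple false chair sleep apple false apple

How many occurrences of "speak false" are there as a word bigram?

Scanning the 29 overlapping bigram windows for "speak false":
  position 2–3: speak false
  position 7–8: speak false
  position 15–16: speak false
  position 18–19: speak false
  position 21–22: speak false

5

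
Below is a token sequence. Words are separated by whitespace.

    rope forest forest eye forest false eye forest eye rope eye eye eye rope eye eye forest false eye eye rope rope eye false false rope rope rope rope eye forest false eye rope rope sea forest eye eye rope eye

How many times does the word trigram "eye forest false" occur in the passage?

3

Scanning the 39 overlapping trigram windows for "eye forest false":
  position 4–6: eye forest false
  position 16–18: eye forest false
  position 30–32: eye forest false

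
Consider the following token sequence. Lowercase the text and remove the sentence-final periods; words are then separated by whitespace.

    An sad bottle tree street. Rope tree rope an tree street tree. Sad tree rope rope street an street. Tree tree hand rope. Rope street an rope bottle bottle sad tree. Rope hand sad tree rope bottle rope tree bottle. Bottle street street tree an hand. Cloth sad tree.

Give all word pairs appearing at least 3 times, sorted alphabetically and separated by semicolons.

Bigram counts meeting the condition (at least 3 times):
  sad tree: 4
  street tree: 3
  tree rope: 4

sad tree; street tree; tree rope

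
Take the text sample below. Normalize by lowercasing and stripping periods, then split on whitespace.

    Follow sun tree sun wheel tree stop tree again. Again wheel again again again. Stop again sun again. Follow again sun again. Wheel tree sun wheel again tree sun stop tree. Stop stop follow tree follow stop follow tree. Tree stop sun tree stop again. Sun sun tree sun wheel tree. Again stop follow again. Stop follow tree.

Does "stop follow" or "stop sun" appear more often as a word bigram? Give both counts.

"stop follow" (4 vs 1)

"stop follow": 4 occurrences
"stop sun": 1 occurrence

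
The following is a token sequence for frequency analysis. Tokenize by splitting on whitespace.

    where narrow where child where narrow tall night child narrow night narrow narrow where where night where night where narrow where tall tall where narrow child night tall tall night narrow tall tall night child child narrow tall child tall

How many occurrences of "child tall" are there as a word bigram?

1

Scanning the 39 overlapping bigram windows for "child tall":
  position 39–40: child tall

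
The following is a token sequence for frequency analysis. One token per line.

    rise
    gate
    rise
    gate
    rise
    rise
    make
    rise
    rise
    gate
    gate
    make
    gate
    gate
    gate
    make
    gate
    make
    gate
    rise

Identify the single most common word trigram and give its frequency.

"gate make gate", 3 times

Trigram frequencies (highest first):
  gate make gate: 3
  rise gate rise: 2
  gate gate make: 2
  gate rise gate: 1
  gate rise rise: 1
  rise rise make: 1
  … (8 more, each ≤ 1)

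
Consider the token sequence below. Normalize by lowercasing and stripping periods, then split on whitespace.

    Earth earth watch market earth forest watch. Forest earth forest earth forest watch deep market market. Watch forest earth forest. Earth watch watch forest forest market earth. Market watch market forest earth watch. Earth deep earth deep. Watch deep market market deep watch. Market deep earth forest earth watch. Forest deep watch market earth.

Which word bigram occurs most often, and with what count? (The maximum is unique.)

Bigram frequencies (highest first):
  forest earth: 6
  earth forest: 5
  earth watch: 4
  watch market: 4
  watch forest: 4
  market earth: 3
  … (17 more, each ≤ 3)

"forest earth", 6 times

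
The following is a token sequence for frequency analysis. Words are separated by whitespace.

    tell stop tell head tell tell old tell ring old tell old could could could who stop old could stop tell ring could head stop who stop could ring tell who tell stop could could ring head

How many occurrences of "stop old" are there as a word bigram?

Scanning the 36 overlapping bigram windows for "stop old":
  position 17–18: stop old

1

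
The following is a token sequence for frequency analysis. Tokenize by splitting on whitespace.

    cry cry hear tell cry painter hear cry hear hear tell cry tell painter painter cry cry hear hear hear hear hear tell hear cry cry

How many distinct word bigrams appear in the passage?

13

26 tokens → 25 bigram windows in total.
Repeated bigrams (each contributes count−1 duplicates):
  hear hear: 5
  cry cry: 3
  cry hear: 3
  hear tell: 3
  hear cry: 2
  tell cry: 2
12 duplicate windows → 25 − 12 = 13 distinct.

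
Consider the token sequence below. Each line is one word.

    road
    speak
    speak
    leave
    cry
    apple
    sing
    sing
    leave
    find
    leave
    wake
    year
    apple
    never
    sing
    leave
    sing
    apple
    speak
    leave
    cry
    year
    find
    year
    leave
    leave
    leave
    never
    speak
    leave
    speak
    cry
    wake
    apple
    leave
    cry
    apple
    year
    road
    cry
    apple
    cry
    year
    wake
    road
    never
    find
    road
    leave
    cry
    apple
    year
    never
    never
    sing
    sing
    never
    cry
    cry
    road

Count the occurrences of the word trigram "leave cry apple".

Scanning the 59 overlapping trigram windows for "leave cry apple":
  position 4–6: leave cry apple
  position 36–38: leave cry apple
  position 50–52: leave cry apple

3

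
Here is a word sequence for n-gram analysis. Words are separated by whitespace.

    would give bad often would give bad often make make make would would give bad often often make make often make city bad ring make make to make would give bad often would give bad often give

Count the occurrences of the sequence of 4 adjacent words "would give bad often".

Scanning the 34 overlapping 4-gram windows for "would give bad often":
  position 1–4: would give bad often
  position 5–8: would give bad often
  position 13–16: would give bad often
  position 29–32: would give bad often
  position 33–36: would give bad often

5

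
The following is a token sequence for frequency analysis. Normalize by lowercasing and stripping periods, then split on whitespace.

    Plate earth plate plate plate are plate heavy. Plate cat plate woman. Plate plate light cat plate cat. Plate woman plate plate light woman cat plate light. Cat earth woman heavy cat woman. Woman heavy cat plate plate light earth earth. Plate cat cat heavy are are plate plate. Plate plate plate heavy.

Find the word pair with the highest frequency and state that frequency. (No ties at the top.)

"plate plate", 9 times

Bigram frequencies (highest first):
  plate plate: 9
  cat plate: 5
  plate light: 4
  plate cat: 3
  earth plate: 2
  are plate: 2
  … (21 more, each ≤ 2)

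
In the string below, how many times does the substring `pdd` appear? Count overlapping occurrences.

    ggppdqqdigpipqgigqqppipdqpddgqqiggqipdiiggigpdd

Sliding a length-3 window over the 47 characters (45 positions):
  position 26–28: pdd
  position 45–47: pdd

2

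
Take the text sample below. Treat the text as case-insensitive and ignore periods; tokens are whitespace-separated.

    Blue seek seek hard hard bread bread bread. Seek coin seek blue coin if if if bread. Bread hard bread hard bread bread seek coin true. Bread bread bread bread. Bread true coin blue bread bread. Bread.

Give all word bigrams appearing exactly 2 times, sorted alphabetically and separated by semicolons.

bread hard; bread seek; if if; seek coin

Bigram counts meeting the condition (exactly 2 times):
  bread hard: 2
  bread seek: 2
  if if: 2
  seek coin: 2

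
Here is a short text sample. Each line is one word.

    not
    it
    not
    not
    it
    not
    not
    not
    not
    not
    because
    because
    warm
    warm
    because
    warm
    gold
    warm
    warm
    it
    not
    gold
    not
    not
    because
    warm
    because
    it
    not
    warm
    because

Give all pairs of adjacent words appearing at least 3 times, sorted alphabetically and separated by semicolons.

because warm; it not; not not; warm because

Bigram counts meeting the condition (at least 3 times):
  because warm: 3
  it not: 4
  not not: 6
  warm because: 3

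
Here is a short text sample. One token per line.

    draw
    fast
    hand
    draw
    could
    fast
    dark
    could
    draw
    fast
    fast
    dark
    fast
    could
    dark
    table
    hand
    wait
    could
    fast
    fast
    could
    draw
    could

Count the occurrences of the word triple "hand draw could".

Scanning the 22 overlapping trigram windows for "hand draw could":
  position 3–5: hand draw could

1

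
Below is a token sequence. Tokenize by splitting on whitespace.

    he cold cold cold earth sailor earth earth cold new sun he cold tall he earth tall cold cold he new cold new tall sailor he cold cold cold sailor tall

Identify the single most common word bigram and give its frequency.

"cold cold", 5 times

Bigram frequencies (highest first):
  cold cold: 5
  he cold: 3
  cold new: 2
  cold earth: 1
  earth sailor: 1
  sailor earth: 1
  … (17 more, each ≤ 1)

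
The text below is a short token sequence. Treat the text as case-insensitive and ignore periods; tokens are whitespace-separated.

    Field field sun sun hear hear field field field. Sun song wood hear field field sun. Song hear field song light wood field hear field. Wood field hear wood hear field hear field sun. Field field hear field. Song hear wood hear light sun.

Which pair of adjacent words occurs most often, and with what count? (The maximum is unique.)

Bigram frequencies (highest first):
  hear field: 7
  field field: 5
  field sun: 4
  field hear: 4
  wood hear: 3
  sun song: 2
  … (14 more, each ≤ 2)

"hear field", 7 times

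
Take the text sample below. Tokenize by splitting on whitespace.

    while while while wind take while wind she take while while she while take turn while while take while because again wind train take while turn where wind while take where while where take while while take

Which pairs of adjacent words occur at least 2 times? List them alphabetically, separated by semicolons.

Bigram counts meeting the condition (at least 2 times):
  take while: 5
  while take: 4
  while while: 5
  while wind: 2

take while; while take; while while; while wind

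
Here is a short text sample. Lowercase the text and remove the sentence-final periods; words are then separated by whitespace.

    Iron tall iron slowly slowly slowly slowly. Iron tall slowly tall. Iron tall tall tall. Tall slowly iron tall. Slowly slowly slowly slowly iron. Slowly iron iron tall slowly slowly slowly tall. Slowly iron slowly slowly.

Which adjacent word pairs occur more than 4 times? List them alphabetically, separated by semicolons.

iron tall; slowly iron; slowly slowly; tall slowly

Bigram counts meeting the condition (more than 4 times):
  iron tall: 5
  slowly iron: 5
  slowly slowly: 9
  tall slowly: 5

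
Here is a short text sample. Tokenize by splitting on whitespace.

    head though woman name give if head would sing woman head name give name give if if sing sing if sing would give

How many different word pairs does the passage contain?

18

23 tokens → 22 bigram windows in total.
Repeated bigrams (each contributes count−1 duplicates):
  name give: 3
  give if: 2
  if sing: 2
4 duplicate windows → 22 − 4 = 18 distinct.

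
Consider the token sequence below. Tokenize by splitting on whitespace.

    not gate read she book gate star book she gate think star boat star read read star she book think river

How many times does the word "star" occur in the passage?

Scanning the 21 tokens for "star":
  position 7: star
  position 12: star
  position 14: star
  position 17: star

4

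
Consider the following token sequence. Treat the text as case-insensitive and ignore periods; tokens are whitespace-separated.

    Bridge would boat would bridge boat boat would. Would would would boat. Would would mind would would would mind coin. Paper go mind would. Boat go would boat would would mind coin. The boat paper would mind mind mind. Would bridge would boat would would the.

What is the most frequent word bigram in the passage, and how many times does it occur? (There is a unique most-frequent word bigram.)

"would would", 8 times

Bigram frequencies (highest first):
  would would: 8
  would boat: 5
  boat would: 5
  would mind: 4
  mind would: 3
  bridge would: 2
  … (15 more, each ≤ 2)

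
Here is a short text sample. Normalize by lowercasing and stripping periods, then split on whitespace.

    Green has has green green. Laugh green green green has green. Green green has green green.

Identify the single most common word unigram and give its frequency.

Unigram frequencies (highest first):
  green: 11
  has: 4
  laugh: 1

"green", 11 times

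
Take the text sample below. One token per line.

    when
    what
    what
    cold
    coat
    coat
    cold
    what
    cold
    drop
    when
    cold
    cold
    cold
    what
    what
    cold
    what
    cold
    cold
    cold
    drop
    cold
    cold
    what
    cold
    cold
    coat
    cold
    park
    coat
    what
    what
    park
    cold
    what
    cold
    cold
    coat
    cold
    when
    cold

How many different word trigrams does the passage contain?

42 tokens → 40 trigram windows in total.
Repeated trigrams (each contributes count−1 duplicates):
  cold what cold: 4
  what cold cold: 3
  cold coat cold: 2
  cold cold coat: 2
  cold cold cold: 2
  cold cold what: 2
  what what cold: 2
10 duplicate windows → 40 − 10 = 30 distinct.

30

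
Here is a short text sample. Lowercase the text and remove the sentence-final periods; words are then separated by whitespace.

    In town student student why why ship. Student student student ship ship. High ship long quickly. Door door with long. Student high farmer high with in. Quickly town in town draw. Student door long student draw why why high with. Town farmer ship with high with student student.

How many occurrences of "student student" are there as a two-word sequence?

Scanning the 47 overlapping bigram windows for "student student":
  position 3–4: student student
  position 8–9: student student
  position 9–10: student student
  position 47–48: student student

4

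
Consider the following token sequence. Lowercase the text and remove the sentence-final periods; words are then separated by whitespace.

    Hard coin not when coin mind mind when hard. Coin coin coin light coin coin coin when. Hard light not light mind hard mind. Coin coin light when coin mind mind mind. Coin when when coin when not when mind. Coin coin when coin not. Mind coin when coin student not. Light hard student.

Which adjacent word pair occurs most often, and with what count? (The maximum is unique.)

"coin coin", 6 times

Bigram frequencies (highest first):
  coin coin: 6
  when coin: 5
  coin when: 5
  mind coin: 4
  mind mind: 3
  hard coin: 2
  … (22 more, each ≤ 2)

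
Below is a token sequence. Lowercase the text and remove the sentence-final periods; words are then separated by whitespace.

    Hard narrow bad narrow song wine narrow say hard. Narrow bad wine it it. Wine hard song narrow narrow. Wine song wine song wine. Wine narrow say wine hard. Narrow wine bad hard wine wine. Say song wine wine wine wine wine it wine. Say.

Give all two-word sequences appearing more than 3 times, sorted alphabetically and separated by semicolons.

Bigram counts meeting the condition (more than 3 times):
  song wine: 4
  wine wine: 6

song wine; wine wine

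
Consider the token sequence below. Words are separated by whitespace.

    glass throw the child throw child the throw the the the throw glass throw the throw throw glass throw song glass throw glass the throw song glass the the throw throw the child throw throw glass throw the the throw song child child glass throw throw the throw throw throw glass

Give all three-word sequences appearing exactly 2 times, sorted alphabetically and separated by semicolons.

the child throw; the throw song; throw song glass; throw the child; throw the the; throw the throw; throw throw the

Trigram counts meeting the condition (exactly 2 times):
  the child throw: 2
  the throw song: 2
  throw song glass: 2
  throw the child: 2
  throw the the: 2
  throw the throw: 2
  throw throw the: 2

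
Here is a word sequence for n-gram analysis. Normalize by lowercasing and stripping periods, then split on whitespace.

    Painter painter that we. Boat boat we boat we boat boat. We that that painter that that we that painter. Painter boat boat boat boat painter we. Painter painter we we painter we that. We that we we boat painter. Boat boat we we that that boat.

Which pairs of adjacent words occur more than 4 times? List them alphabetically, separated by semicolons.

boat boat; we that

Bigram counts meeting the condition (more than 4 times):
  boat boat: 6
  we that: 5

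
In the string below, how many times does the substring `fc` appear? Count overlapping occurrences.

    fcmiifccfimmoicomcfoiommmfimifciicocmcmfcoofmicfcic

5

Sliding a length-2 window over the 51 characters (50 positions):
  position 1–2: fc
  position 6–7: fc
  position 30–31: fc
  position 40–41: fc
  position 48–49: fc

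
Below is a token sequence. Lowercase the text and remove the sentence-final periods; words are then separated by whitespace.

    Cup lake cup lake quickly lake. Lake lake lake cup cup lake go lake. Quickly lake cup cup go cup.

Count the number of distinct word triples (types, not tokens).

15

20 tokens → 18 trigram windows in total.
Repeated trigrams (each contributes count−1 duplicates):
  lake cup cup: 2
  lake lake lake: 2
  lake quickly lake: 2
3 duplicate windows → 18 − 3 = 15 distinct.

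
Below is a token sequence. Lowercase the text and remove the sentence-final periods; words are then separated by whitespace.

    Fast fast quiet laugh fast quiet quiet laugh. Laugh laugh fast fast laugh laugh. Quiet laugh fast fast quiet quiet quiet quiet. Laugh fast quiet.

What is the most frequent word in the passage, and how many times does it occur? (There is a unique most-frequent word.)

Unigram frequencies (highest first):
  quiet: 9
  fast: 8
  laugh: 8

"quiet", 9 times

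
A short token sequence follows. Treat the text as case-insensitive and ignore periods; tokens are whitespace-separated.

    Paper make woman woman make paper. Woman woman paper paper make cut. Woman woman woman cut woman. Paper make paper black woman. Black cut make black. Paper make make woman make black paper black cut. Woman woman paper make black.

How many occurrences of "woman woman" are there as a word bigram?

Scanning the 39 overlapping bigram windows for "woman woman":
  position 3–4: woman woman
  position 7–8: woman woman
  position 13–14: woman woman
  position 14–15: woman woman
  position 36–37: woman woman

5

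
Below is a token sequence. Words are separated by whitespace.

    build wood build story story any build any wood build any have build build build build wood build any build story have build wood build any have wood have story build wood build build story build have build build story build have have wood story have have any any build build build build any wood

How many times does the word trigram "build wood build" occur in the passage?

4

Scanning the 53 overlapping trigram windows for "build wood build":
  position 1–3: build wood build
  position 16–18: build wood build
  position 23–25: build wood build
  position 31–33: build wood build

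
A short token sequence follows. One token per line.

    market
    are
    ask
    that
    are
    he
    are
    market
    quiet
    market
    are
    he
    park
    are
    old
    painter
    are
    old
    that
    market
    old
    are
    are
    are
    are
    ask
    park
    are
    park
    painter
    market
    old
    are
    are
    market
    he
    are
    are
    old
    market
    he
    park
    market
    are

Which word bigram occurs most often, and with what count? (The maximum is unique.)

Bigram frequencies (highest first):
  are are: 5
  market are: 3
  are old: 3
  are ask: 2
  are he: 2
  he are: 2
  … (20 more, each ≤ 2)

"are are", 5 times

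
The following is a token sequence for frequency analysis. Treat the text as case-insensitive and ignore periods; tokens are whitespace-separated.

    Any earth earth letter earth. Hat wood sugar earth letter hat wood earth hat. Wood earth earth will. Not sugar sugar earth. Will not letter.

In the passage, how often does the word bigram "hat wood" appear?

Scanning the 24 overlapping bigram windows for "hat wood":
  position 6–7: hat wood
  position 11–12: hat wood
  position 14–15: hat wood

3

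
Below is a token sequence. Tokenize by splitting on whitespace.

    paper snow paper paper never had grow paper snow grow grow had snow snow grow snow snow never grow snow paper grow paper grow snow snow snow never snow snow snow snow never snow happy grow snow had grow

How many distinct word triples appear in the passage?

39 tokens → 37 trigram windows in total.
Repeated trigrams (each contributes count−1 duplicates):
  snow snow never: 3
  snow snow snow: 3
  grow snow snow: 2
  snow never snow: 2
6 duplicate windows → 37 − 6 = 31 distinct.

31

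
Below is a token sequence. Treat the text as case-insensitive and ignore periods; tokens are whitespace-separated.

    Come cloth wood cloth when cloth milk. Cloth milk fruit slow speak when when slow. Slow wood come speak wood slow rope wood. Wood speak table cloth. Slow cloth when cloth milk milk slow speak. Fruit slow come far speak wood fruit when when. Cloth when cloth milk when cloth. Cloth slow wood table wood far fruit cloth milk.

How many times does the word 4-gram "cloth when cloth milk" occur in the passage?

3

Scanning the 56 overlapping 4-gram windows for "cloth when cloth milk":
  position 4–7: cloth when cloth milk
  position 29–32: cloth when cloth milk
  position 45–48: cloth when cloth milk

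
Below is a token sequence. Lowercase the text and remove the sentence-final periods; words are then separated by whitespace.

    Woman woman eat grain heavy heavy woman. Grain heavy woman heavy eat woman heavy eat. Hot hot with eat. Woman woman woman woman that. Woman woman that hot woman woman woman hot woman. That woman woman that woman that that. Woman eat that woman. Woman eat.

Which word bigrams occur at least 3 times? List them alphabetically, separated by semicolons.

that woman; woman eat; woman that; woman woman

Bigram counts meeting the condition (at least 3 times):
  that woman: 5
  woman eat: 3
  woman that: 5
  woman woman: 9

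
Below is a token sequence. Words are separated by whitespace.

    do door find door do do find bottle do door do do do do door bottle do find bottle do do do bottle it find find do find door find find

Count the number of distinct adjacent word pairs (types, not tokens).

14

31 tokens → 30 bigram windows in total.
Repeated bigrams (each contributes count−1 duplicates):
  do do: 6
  bottle do: 3
  do door: 3
  do find: 3
  door do: 2
  door find: 2
  find bottle: 2
  find door: 2
  … (1 more repeated)
16 duplicate windows → 30 − 16 = 14 distinct.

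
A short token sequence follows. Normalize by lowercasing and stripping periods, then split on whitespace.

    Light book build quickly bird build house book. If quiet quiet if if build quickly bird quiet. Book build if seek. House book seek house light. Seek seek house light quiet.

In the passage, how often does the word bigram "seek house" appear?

Scanning the 30 overlapping bigram windows for "seek house":
  position 21–22: seek house
  position 24–25: seek house
  position 28–29: seek house

3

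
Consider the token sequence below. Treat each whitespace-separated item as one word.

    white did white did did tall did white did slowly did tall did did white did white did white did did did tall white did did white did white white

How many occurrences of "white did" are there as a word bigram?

8

Scanning the 29 overlapping bigram windows for "white did":
  position 1–2: white did
  position 3–4: white did
  position 8–9: white did
  position 15–16: white did
  position 17–18: white did
  position 19–20: white did
  position 24–25: white did
  position 27–28: white did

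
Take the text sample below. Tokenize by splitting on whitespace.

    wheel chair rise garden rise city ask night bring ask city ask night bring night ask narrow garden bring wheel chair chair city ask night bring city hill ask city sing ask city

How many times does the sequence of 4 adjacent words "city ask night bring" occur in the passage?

Scanning the 30 overlapping 4-gram windows for "city ask night bring":
  position 6–9: city ask night bring
  position 11–14: city ask night bring
  position 23–26: city ask night bring

3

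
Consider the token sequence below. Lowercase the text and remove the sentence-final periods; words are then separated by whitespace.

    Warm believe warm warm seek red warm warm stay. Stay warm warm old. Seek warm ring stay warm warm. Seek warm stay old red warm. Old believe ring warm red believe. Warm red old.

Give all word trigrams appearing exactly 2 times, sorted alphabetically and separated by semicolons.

stay warm warm; warm warm seek

Trigram counts meeting the condition (exactly 2 times):
  stay warm warm: 2
  warm warm seek: 2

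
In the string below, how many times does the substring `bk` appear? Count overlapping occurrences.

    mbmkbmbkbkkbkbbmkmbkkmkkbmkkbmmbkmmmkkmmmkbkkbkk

Sliding a length-2 window over the 48 characters (47 positions):
  position 7–8: bk
  position 9–10: bk
  position 12–13: bk
  position 19–20: bk
  position 32–33: bk
  position 43–44: bk
  position 46–47: bk

7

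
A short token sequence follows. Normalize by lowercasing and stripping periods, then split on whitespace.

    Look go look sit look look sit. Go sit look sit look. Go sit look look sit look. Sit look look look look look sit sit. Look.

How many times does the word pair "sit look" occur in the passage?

7

Scanning the 26 overlapping bigram windows for "sit look":
  position 4–5: sit look
  position 9–10: sit look
  position 11–12: sit look
  position 14–15: sit look
  position 17–18: sit look
  position 19–20: sit look
  position 26–27: sit look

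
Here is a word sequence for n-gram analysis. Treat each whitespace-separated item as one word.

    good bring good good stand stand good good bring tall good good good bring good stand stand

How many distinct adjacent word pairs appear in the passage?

8

17 tokens → 16 bigram windows in total.
Repeated bigrams (each contributes count−1 duplicates):
  good good: 4
  good bring: 3
  bring good: 2
  good stand: 2
  stand stand: 2
8 duplicate windows → 16 − 8 = 8 distinct.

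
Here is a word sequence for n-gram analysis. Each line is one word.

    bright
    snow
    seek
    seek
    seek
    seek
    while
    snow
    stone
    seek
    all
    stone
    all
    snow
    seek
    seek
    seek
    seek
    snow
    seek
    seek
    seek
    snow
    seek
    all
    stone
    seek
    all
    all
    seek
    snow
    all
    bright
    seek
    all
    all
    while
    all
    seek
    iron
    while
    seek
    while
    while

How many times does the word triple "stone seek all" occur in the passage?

Scanning the 42 overlapping trigram windows for "stone seek all":
  position 9–11: stone seek all
  position 26–28: stone seek all

2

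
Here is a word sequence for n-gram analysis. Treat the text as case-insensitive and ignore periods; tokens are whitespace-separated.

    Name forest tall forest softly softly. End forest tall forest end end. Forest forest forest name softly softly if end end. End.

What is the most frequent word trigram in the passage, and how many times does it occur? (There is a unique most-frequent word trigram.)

Trigram frequencies (highest first):
  forest tall forest: 2
  name forest tall: 1
  tall forest softly: 1
  forest softly softly: 1
  softly softly end: 1
  softly end forest: 1
  … (13 more, each ≤ 1)

"forest tall forest", 2 times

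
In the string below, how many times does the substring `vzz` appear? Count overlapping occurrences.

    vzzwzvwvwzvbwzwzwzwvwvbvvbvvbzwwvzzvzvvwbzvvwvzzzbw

3

Sliding a length-3 window over the 51 characters (49 positions):
  position 1–3: vzz
  position 33–35: vzz
  position 46–48: vzz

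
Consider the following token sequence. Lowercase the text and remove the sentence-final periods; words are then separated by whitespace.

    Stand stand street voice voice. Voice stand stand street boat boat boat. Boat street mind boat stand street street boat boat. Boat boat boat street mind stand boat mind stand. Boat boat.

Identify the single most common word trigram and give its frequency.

"boat boat boat", 5 times

Trigram frequencies (highest first):
  boat boat boat: 5
  stand stand street: 2
  street boat boat: 2
  boat boat street: 2
  boat street mind: 2
  mind stand boat: 2
  … (15 more, each ≤ 1)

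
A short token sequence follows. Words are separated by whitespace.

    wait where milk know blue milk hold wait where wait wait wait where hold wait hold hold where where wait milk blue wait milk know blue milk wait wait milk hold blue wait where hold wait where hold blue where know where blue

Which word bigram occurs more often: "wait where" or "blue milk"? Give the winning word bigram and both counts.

"wait where" (5 vs 2)

"wait where": 5 occurrences
"blue milk": 2 occurrences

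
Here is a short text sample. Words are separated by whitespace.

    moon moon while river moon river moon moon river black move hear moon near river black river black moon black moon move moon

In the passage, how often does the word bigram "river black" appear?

Scanning the 22 overlapping bigram windows for "river black":
  position 9–10: river black
  position 15–16: river black
  position 17–18: river black

3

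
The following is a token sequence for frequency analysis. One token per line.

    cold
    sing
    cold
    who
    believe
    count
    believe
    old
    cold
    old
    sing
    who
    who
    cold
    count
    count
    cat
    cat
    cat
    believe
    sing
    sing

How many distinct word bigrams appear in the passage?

20

22 tokens → 21 bigram windows in total.
Repeated bigrams (each contributes count−1 duplicates):
  cat cat: 2
1 duplicate windows → 21 − 1 = 20 distinct.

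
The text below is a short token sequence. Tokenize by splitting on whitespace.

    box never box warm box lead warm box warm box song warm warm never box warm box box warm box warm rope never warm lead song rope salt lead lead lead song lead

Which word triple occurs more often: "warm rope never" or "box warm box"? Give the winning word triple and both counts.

"box warm box" (4 vs 1)

"warm rope never": 1 occurrence
"box warm box": 4 occurrences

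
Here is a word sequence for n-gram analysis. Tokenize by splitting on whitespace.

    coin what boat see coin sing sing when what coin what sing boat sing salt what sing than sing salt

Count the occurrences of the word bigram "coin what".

2

Scanning the 19 overlapping bigram windows for "coin what":
  position 1–2: coin what
  position 10–11: coin what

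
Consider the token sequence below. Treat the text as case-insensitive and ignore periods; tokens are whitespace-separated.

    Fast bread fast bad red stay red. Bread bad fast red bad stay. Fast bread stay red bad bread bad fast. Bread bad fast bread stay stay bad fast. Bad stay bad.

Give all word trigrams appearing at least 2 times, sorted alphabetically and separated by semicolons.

bad fast bread; bread bad fast; fast bread stay

Trigram counts meeting the condition (at least 2 times):
  bad fast bread: 2
  bread bad fast: 3
  fast bread stay: 2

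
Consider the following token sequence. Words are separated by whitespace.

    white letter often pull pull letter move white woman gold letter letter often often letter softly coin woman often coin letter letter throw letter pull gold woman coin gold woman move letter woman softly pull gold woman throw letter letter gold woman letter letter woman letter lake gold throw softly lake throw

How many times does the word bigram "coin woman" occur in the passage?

Scanning the 51 overlapping bigram windows for "coin woman":
  position 17–18: coin woman

1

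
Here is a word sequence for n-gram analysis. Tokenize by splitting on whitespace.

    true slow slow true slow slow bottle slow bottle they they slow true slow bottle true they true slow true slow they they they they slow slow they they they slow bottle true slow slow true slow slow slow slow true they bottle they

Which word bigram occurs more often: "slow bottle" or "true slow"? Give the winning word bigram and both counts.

"true slow" (7 vs 4)

"slow bottle": 4 occurrences
"true slow": 7 occurrences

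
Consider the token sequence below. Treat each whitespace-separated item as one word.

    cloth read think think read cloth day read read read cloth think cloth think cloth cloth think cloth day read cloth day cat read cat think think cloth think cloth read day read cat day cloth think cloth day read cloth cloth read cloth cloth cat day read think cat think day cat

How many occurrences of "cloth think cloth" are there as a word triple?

Scanning the 51 overlapping trigram windows for "cloth think cloth":
  position 11–13: cloth think cloth
  position 13–15: cloth think cloth
  position 16–18: cloth think cloth
  position 28–30: cloth think cloth
  position 36–38: cloth think cloth

5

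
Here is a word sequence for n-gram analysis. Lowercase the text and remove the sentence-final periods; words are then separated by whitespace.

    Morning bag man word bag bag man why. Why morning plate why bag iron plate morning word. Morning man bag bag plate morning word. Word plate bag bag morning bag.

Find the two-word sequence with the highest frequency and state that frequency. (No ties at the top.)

"bag bag", 3 times

Bigram frequencies (highest first):
  bag bag: 3
  morning bag: 2
  bag man: 2
  plate morning: 2
  morning word: 2
  man word: 1
  … (17 more, each ≤ 1)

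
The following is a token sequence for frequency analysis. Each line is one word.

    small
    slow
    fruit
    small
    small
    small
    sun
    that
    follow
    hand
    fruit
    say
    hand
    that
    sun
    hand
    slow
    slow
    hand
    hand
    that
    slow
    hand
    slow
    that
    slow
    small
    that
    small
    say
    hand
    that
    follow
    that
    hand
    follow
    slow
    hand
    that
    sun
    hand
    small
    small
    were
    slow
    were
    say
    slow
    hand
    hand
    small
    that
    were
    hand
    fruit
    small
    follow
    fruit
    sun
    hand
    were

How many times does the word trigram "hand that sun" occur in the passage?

2

Scanning the 59 overlapping trigram windows for "hand that sun":
  position 13–15: hand that sun
  position 38–40: hand that sun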